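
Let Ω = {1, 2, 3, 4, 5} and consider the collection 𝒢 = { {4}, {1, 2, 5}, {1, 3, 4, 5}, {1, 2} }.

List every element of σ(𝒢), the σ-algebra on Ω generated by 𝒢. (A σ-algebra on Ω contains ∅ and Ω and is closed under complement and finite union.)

Take S₀ = 𝒢 ∪ {∅, Ω} = { {}, {4}, {1, 2}, {1, 2, 5}, {1, 3, 4, 5}, Ω }.
Step 1: +6 →
  {2}  = complement {1, 3, 4, 5}
  {3, 4}  = complement {1, 2, 5}
  {1, 2, 4}  = {1, 2} ∪ {4}
  {3, 4, 5}  = complement {1, 2}
  {1, 2, 3, 5}  = complement {4}
  {1, 2, 4, 5}  = {1, 2, 5} ∪ {4}
  |family| = 12
Step 2: 6 new —
  {3}  = complement {1, 2, 4, 5}
  {2, 4}  = {2} ∪ {4}
  {3, 5}  = complement {1, 2, 4}
  {2, 3, 4}  = {3, 4} ∪ {2}
  {1, 2, 3, 4}  = {3, 4} ∪ {1, 2}
  {2, 3, 4, 5}  = {3, 4, 5} ∪ {2}
  |family| = 18
Step 3 (7 new):
  {1}  = complement {2, 3, 4, 5}
  {5}  = complement {1, 2, 3, 4}
  {1, 5}  = complement {2, 3, 4}
  {2, 3}  = {3} ∪ {2}
  {1, 2, 3}  = {3} ∪ {1, 2}
  {1, 3, 5}  = complement {2, 4}
  {2, 3, 5}  = {3, 5} ∪ {2}
  |family| = 25
Step 4. New:
  {1, 3}  = {3} ∪ {1}
  {1, 4}  = complement {2, 3, 5}
  {2, 5}  = {2} ∪ {5}
  {4, 5}  = complement {1, 2, 3}
  {1, 3, 4}  = {3, 4} ∪ {1}
  {1, 4, 5}  = complement {2, 3}
  {2, 4, 5}  = {5} ∪ {2, 4}
  |family| = 32
After Step 5 the family is unchanged; done.

Therefore σ(𝒢) = { {}, {1}, {2}, {3}, {4}, {5}, {1, 2}, {1, 3}, {1, 4}, {1, 5}, {2, 3}, {2, 4}, {2, 5}, {3, 4}, {3, 5}, {4, 5}, {1, 2, 3}, {1, 2, 4}, {1, 2, 5}, {1, 3, 4}, {1, 3, 5}, {1, 4, 5}, {2, 3, 4}, {2, 3, 5}, {2, 4, 5}, {3, 4, 5}, {1, 2, 3, 4}, {1, 2, 3, 5}, {1, 2, 4, 5}, {1, 3, 4, 5}, {2, 3, 4, 5}, Ω } (|σ(𝒢)| = 32).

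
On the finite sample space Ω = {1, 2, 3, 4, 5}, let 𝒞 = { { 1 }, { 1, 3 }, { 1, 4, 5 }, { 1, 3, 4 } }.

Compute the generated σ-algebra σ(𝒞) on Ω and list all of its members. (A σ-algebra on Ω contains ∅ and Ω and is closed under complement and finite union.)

|σ(𝒞)| = 32.  σ(𝒞) = { ∅, { 1 }, { 2 }, { 3 }, { 4 }, { 5 }, { 1, 2 }, { 1, 3 }, { 1, 4 }, { 1, 5 }, { 2, 3 }, { 2, 4 }, { 2, 5 }, { 3, 4 }, { 3, 5 }, { 4, 5 }, { 1, 2, 3 }, { 1, 2, 4 }, { 1, 2, 5 }, { 1, 3, 4 }, { 1, 3, 5 }, { 1, 4, 5 }, { 2, 3, 4 }, { 2, 3, 5 }, { 2, 4, 5 }, { 3, 4, 5 }, { 1, 2, 3, 4 }, { 1, 2, 3, 5 }, { 1, 2, 4, 5 }, { 1, 3, 4, 5 }, { 2, 3, 4, 5 }, Ω }

Derivation:
Start: 𝒞 ∪ {∅, Ω} = { ∅, { 1 }, { 1, 3 }, { 1, 3, 4 }, { 1, 4, 5 }, Ω }.
Pass 1 adds 5:
  { 2, 3 }  = Ω∖{ 1, 4, 5 }
  { 2, 5 }  = Ω∖{ 1, 3, 4 }
  { 2, 4, 5 }  = Ω∖{ 1, 3 }
  { 1, 3, 4, 5 }  = { 1, 4, 5 } ∪ { 1, 3, 4 }
  { 2, 3, 4, 5 }  = Ω∖{ 1 }
  |family| = 11
Pass 2 adds 7:
  { 2 }  = Ω∖{ 1, 3, 4, 5 }
  { 1, 2, 3 }  = { 2, 3 } ∪ { 1, 3 }
  { 1, 2, 5 }  = { 2, 5 } ∪ { 1 }
  { 2, 3, 5 }  = { 2, 5 } ∪ { 2, 3 }
  { 1, 2, 3, 4 }  = { 1, 3, 4 } ∪ { 2, 3 }
  { 1, 2, 3, 5 }  = { 2, 5 } ∪ { 1, 3 }
  { 1, 2, 4, 5 }  = { 1, 4, 5 } ∪ { 2, 5 }
  |family| = 18
Pass 3 (7 new):
  { 3 }  = Ω∖{ 1, 2, 4, 5 }
  { 4 }  = Ω∖{ 1, 2, 3, 5 }
  { 5 }  = Ω∖{ 1, 2, 3, 4 }
  { 1, 2 }  = { 2 } ∪ { 1 }
  { 1, 4 }  = Ω∖{ 2, 3, 5 }
  { 3, 4 }  = Ω∖{ 1, 2, 5 }
  { 4, 5 }  = Ω∖{ 1, 2, 3 }
  |family| = 25
Pass 4 (7 new):
  { 1, 5 }  = { 5 } ∪ { 1 }
  { 2, 4 }  = { 2 } ∪ { 4 }
  { 3, 5 }  = { 5 } ∪ { 3 }
  { 1, 2, 4 }  = { 1, 2 } ∪ { 1, 4 }
  { 1, 3, 5 }  = { 5 } ∪ { 1, 3 }
  { 2, 3, 4 }  = { 3, 4 } ∪ { 2 }
  { 3, 4, 5 }  = Ω∖{ 1, 2 }
  |family| = 32
Pass 5: already closed under ᶜ and ∪.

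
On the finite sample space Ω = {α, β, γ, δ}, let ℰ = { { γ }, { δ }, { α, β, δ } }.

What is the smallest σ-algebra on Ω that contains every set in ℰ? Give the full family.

Seed the family with ℰ together with ∅ and Ω: { ∅, { γ }, { δ }, { α, β, δ }, Ω }.
Pass 1. New:
  { γ, δ }  = { γ } ∪ { δ }
  { α, β, γ }  = complement { δ }
Pass 2. New:
  { α, β }  = complement { γ, δ }
After Pass 3 the family is unchanged; done.

Hence σ(ℰ) has 8 members: { ∅, { γ }, { δ }, { α, β }, { γ, δ }, { α, β, γ }, { α, β, δ }, Ω }.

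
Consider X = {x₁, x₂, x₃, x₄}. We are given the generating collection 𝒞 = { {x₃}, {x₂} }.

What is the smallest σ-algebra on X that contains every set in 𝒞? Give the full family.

Begin from { {}, {x₂}, {x₃}, X } (that is, 𝒞 plus ∅ and X).
Round 1: +3 →
  {x₂, x₃}  = {x₃} ∪ {x₂}
  {x₁, x₂, x₄}  = ᶜ of {x₃}
  {x₁, x₃, x₄}  = ᶜ of {x₂}
  |family| = 7
Round 2 (1 new):
  {x₁, x₄}  = ᶜ of {x₂, x₃}
  |family| = 8
Round 3: already closed under ᶜ and ∪.

σ(𝒞) = { {}, {x₂}, {x₃}, {x₁, x₄}, {x₂, x₃}, {x₁, x₂, x₄}, {x₁, x₃, x₄}, X }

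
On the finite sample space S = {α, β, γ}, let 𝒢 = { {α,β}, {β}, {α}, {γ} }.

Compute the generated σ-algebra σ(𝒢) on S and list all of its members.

Start: 𝒢 ∪ {∅, S} = { ∅, {α}, {β}, {γ}, {α,β}, S }.
Step 1 (2 new):
  {α,γ}  = complement {β}
  {β,γ}  = complement {α}
  — 8 sets.
Step 2: already closed under ᶜ and ∪.

Hence σ(𝒢) has 8 members: { ∅, {α}, {β}, {γ}, {α,β}, {α,γ}, {β,γ}, S }.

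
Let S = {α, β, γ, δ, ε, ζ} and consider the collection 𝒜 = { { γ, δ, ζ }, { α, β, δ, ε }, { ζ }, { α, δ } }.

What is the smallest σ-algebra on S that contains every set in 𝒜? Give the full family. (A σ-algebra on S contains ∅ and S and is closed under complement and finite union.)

|σ(𝒜)| = 32.  σ(𝒜) = { ∅, { α }, { γ }, { δ }, { ζ }, { α, γ }, { α, δ }, { α, ζ }, { β, ε }, { γ, δ }, { γ, ζ }, { δ, ζ }, { α, β, ε }, { α, γ, δ }, { α, γ, ζ }, { α, δ, ζ }, { β, γ, ε }, { β, δ, ε }, { β, ε, ζ }, { γ, δ, ζ }, { α, β, γ, ε }, { α, β, δ, ε }, { α, β, ε, ζ }, { α, γ, δ, ζ }, { β, γ, δ, ε }, { β, γ, ε, ζ }, { β, δ, ε, ζ }, { α, β, γ, δ, ε }, { α, β, γ, ε, ζ }, { α, β, δ, ε, ζ }, { β, γ, δ, ε, ζ }, S }

Check:
Start: 𝒜 ∪ {∅, S} = { ∅, { ζ }, { α, δ }, { γ, δ, ζ }, { α, β, δ, ε }, S }.
Pass 1 (7 new):
  { γ, ζ }  = { α, β, δ, ε }ᶜ
  { α, β, ε }  = { γ, δ, ζ }ᶜ
  { α, δ, ζ }  = { α, δ } ∪ { ζ }
  { α, γ, δ, ζ }  = { α, δ } ∪ { γ, δ, ζ }
  { β, γ, ε, ζ }  = { α, δ }ᶜ
  { α, β, γ, δ, ε }  = { ζ }ᶜ
  { α, β, δ, ε, ζ }  = { α, β, δ, ε } ∪ { ζ }
  [13 total]
Pass 2: 6 new —
  { γ }  = { α, β, δ, ε, ζ }ᶜ
  { β, ε }  = { α, γ, δ, ζ }ᶜ
  { β, γ, ε }  = { α, δ, ζ }ᶜ
  { α, β, ε, ζ }  = { ζ } ∪ { α, β, ε }
  { α, β, γ, ε, ζ }  = { α, β, ε } ∪ { γ, ζ }
  { β, γ, δ, ε, ζ }  = { γ, δ, ζ } ∪ { β, γ, ε, ζ }
  [19 total]
Pass 3 (6 new):
  { α }  = { β, γ, δ, ε, ζ }ᶜ
  { δ }  = { α, β, γ, ε, ζ }ᶜ
  { γ, δ }  = { α, β, ε, ζ }ᶜ
  { α, γ, δ }  = { α, δ } ∪ { γ }
  { β, ε, ζ }  = { β, ε } ∪ { ζ }
  { α, β, γ, ε }  = { γ } ∪ { α, β, ε }
  [25 total]
Pass 4 adds 7:
  { α, γ }  = { α } ∪ { γ }
  { α, ζ }  = { α } ∪ { ζ }
  { δ, ζ }  = { α, β, γ, ε }ᶜ
  { α, γ, ζ }  = { α } ∪ { γ, ζ }
  { β, δ, ε }  = { β, ε } ∪ { δ }
  { β, γ, δ, ε }  = { β, ε } ∪ { γ, δ }
  { β, δ, ε, ζ }  = { β, ε, ζ } ∪ { δ }
  [32 total]
After Pass 5 the family is unchanged; done.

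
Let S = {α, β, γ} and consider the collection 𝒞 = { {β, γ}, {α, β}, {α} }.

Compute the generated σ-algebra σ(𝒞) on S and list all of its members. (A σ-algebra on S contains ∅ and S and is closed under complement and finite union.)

σ(𝒞) = { {}, {α}, {β}, {γ}, {α, β}, {α, γ}, {β, γ}, S }

Derivation:
Take S₀ = 𝒞 ∪ {∅, S} = { {}, {α}, {α, β}, {β, γ}, S }.
Step 1 adds 1:
  {γ}  = ᶜ of {α, β}
  — 6 sets.
Step 2: 1 new —
  {α, γ}  = {γ} ∪ {α}
  — 7 sets.
Step 3: +1 →
  {β}  = ᶜ of {α, γ}
  — 8 sets.
Step 4: stable.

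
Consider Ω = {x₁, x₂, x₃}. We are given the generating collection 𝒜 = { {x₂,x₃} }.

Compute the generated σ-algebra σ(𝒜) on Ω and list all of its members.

Start: 𝒜 ∪ {∅, Ω} = { {}, {x₂,x₃}, Ω }.
Round 1 (1 new):
  {x₁}  = ᶜ of {x₂,x₃}
Round 2: no new sets; the family is a σ-algebra.

|σ(𝒜)| = 4.  σ(𝒜) = { {}, {x₁}, {x₂,x₃}, Ω }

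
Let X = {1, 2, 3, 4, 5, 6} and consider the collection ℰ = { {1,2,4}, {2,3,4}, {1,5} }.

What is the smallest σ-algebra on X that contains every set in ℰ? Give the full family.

|σ(ℰ)| = 32.  σ(ℰ) = { {}, {1}, {3}, {5}, {6}, {1,3}, {1,5}, {1,6}, {2,4}, {3,5}, {3,6}, {5,6}, {1,2,4}, {1,3,5}, {1,3,6}, {1,5,6}, {2,3,4}, {2,4,5}, {2,4,6}, {3,5,6}, {1,2,3,4}, {1,2,4,5}, {1,2,4,6}, {1,3,5,6}, {2,3,4,5}, {2,3,4,6}, {2,4,5,6}, {1,2,3,4,5}, {1,2,3,4,6}, {1,2,4,5,6}, {2,3,4,5,6}, X }

Check:
Seed the family with ℰ together with ∅ and X: { {}, {1,5}, {1,2,4}, {2,3,4}, X }.
Pass 1: 6 new —
  {1,5,6}  = ᶜ of {2,3,4}
  {3,5,6}  = ᶜ of {1,2,4}
  {1,2,3,4}  = {2,3,4} ∪ {1,2,4}
  {1,2,4,5}  = {1,5} ∪ {1,2,4}
  {2,3,4,6}  = ᶜ of {1,5}
  {1,2,3,4,5}  = {2,3,4} ∪ {1,5}
Pass 2: +7 →
  {6}  = ᶜ of {1,2,3,4,5}
  {3,6}  = ᶜ of {1,2,4,5}
  {5,6}  = ᶜ of {1,2,3,4}
  {1,3,5,6}  = {1,5,6} ∪ {3,5,6}
  {1,2,3,4,6}  = {1,2,4} ∪ {2,3,4,6}
  {1,2,4,5,6}  = {1,2,4,5} ∪ {1,5,6}
  {2,3,4,5,6}  = {2,3,4} ∪ {3,5,6}
Pass 3: +5 →
  {1}  = ᶜ of {2,3,4,5,6}
  {3}  = ᶜ of {1,2,4,5,6}
  {5}  = ᶜ of {1,2,3,4,6}
  {2,4}  = ᶜ of {1,3,5,6}
  {1,2,4,6}  = {1,2,4} ∪ {6}
Pass 4 adds 9:
  {1,3}  = {3} ∪ {1}
  {1,6}  = {6} ∪ {1}
  {3,5}  = ᶜ of {1,2,4,6}
  {1,3,5}  = {3} ∪ {1,5}
  {1,3,6}  = {3,6} ∪ {1}
  {2,4,5}  = {5} ∪ {2,4}
  {2,4,6}  = {6} ∪ {2,4}
  {2,3,4,5}  = {2,3,4} ∪ {5}
  {2,4,5,6}  = {5,6} ∪ {2,4}
Pass 5: stable.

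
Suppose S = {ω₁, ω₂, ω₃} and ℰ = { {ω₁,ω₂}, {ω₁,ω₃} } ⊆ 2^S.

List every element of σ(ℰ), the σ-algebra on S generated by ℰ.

|σ(ℰ)| = 8.  σ(ℰ) = { ∅, {ω₁}, {ω₂}, {ω₃}, {ω₁,ω₂}, {ω₁,ω₃}, {ω₂,ω₃}, S }

Trace:
Initial family (4 sets): { ∅, {ω₁,ω₂}, {ω₁,ω₃}, S }.
Round 1 adds 2:
  {ω₂}  = {ω₁,ω₃}ᶜ
  {ω₃}  = {ω₁,ω₂}ᶜ
Round 2. New:
  {ω₂,ω₃}  = {ω₃} ∪ {ω₂}
Round 3: +1 →
  {ω₁}  = {ω₂,ω₃}ᶜ
Round 4: closed — nothing new.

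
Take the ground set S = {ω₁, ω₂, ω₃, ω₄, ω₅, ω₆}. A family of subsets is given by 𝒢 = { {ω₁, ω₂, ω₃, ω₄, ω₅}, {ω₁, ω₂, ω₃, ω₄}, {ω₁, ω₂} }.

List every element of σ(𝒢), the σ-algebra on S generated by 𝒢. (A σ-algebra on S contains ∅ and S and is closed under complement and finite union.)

σ(𝒢) (16 sets): { {}, {ω₅}, {ω₆}, {ω₁, ω₂}, {ω₃, ω₄}, {ω₅, ω₆}, {ω₁, ω₂, ω₅}, {ω₁, ω₂, ω₆}, {ω₃, ω₄, ω₅}, {ω₃, ω₄, ω₆}, {ω₁, ω₂, ω₃, ω₄}, {ω₁, ω₂, ω₅, ω₆}, {ω₃, ω₄, ω₅, ω₆}, {ω₁, ω₂, ω₃, ω₄, ω₅}, {ω₁, ω₂, ω₃, ω₄, ω₆}, S }

Working:
Initial family (5 sets): { {}, {ω₁, ω₂}, {ω₁, ω₂, ω₃, ω₄}, {ω₁, ω₂, ω₃, ω₄, ω₅}, S }.
Step 1 adds 3:
  {ω₆}  = ᶜ of {ω₁, ω₂, ω₃, ω₄, ω₅}
  {ω₅, ω₆}  = ᶜ of {ω₁, ω₂, ω₃, ω₄}
  {ω₃, ω₄, ω₅, ω₆}  = ᶜ of {ω₁, ω₂}
  [8 total]
Step 2 adds 3:
  {ω₁, ω₂, ω₆}  = {ω₁, ω₂} ∪ {ω₆}
  {ω₁, ω₂, ω₅, ω₆}  = {ω₁, ω₂} ∪ {ω₅, ω₆}
  {ω₁, ω₂, ω₃, ω₄, ω₆}  = {ω₁, ω₂, ω₃, ω₄} ∪ {ω₆}
  [11 total]
Step 3 adds 3:
  {ω₅}  = ᶜ of {ω₁, ω₂, ω₃, ω₄, ω₆}
  {ω₃, ω₄}  = ᶜ of {ω₁, ω₂, ω₅, ω₆}
  {ω₃, ω₄, ω₅}  = ᶜ of {ω₁, ω₂, ω₆}
  [14 total]
Step 4 (2 new):
  {ω₁, ω₂, ω₅}  = {ω₁, ω₂} ∪ {ω₅}
  {ω₃, ω₄, ω₆}  = {ω₃, ω₄} ∪ {ω₆}
  [16 total]
Step 5: closed — nothing new.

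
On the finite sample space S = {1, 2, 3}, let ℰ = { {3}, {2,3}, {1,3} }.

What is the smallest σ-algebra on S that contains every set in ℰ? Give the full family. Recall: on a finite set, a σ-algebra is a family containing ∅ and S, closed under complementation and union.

Initial family (5 sets): { ∅, {3}, {1,3}, {2,3}, S }.
Step 1: +3 →
  {1}  = complement {2,3}
  {2}  = complement {1,3}
  {1,2}  = complement {3}
  (now 8)
Step 2: closed — nothing new.

σ(ℰ) = { ∅, {1}, {2}, {3}, {1,2}, {1,3}, {2,3}, S }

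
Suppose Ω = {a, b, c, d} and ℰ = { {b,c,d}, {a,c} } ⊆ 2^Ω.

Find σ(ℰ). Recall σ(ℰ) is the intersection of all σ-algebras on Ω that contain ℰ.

Initial family (4 sets): { {}, {a,c}, {b,c,d}, Ω }.
Pass 1 (2 new):
  {a}  = ᶜ of {b,c,d}
  {b,d}  = ᶜ of {a,c}
  [6 total]
Pass 2 (1 new):
  {a,b,d}  = {b,d} ∪ {a}
  [7 total]
Pass 3 (1 new):
  {c}  = ᶜ of {a,b,d}
  [8 total]
Pass 4: already closed under ᶜ and ∪.

|σ(ℰ)| = 8.  σ(ℰ) = { {}, {a}, {c}, {a,c}, {b,d}, {a,b,d}, {b,c,d}, Ω }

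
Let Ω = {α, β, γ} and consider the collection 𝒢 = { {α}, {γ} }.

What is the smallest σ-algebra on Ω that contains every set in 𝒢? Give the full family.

Begin from { ∅, {α}, {γ}, Ω } (that is, 𝒢 plus ∅ and Ω).
Round 1 (3 new):
  {α,β}  = complement {γ}
  {α,γ}  = {γ} ∪ {α}
  {β,γ}  = complement {α}
  |family| = 7
Round 2: 1 new —
  {β}  = complement {α,γ}
  |family| = 8
Round 3: closed — nothing new.

Therefore σ(𝒢) = { ∅, {α}, {β}, {γ}, {α,β}, {α,γ}, {β,γ}, Ω } (|σ(𝒢)| = 8).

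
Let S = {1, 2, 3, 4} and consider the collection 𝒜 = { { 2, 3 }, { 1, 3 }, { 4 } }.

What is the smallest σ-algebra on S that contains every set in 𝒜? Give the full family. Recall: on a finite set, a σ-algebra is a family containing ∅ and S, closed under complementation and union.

σ(𝒜) = { {  }, { 1 }, { 2 }, { 3 }, { 4 }, { 1, 2 }, { 1, 3 }, { 1, 4 }, { 2, 3 }, { 2, 4 }, { 3, 4 }, { 1, 2, 3 }, { 1, 2, 4 }, { 1, 3, 4 }, { 2, 3, 4 }, S }

Derivation:
Seed the family with 𝒜 together with ∅ and S: { {  }, { 4 }, { 1, 3 }, { 2, 3 }, S }.
Pass 1: +5 →
  { 1, 4 }  = ᶜ of { 2, 3 }
  { 2, 4 }  = ᶜ of { 1, 3 }
  { 1, 2, 3 }  = ᶜ of { 4 }
  { 1, 3, 4 }  = { 1, 3 } ∪ { 4 }
  { 2, 3, 4 }  = { 2, 3 } ∪ { 4 }
Pass 2. New:
  { 1 }  = ᶜ of { 2, 3, 4 }
  { 2 }  = ᶜ of { 1, 3, 4 }
  { 1, 2, 4 }  = { 1, 4 } ∪ { 2, 4 }
Pass 3: +2 →
  { 3 }  = ᶜ of { 1, 2, 4 }
  { 1, 2 }  = { 2 } ∪ { 1 }
Pass 4 (1 new):
  { 3, 4 }  = ᶜ of { 1, 2 }
Pass 5 adds nothing — fixpoint reached.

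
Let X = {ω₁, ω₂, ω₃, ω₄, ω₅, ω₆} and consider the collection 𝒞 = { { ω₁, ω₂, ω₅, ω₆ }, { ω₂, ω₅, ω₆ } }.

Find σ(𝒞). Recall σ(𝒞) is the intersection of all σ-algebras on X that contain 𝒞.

Take S₀ = 𝒞 ∪ {∅, X} = { ∅, { ω₂, ω₅, ω₆ }, { ω₁, ω₂, ω₅, ω₆ }, X }.
Round 1: +2 →
  { ω₃, ω₄ }  = ᶜ of { ω₁, ω₂, ω₅, ω₆ }
  { ω₁, ω₃, ω₄ }  = ᶜ of { ω₂, ω₅, ω₆ }
  — 6 sets.
Round 2: +1 →
  { ω₂, ω₃, ω₄, ω₅, ω₆ }  = { ω₃, ω₄ } ∪ { ω₂, ω₅, ω₆ }
  — 7 sets.
Round 3. New:
  { ω₁ }  = ᶜ of { ω₂, ω₃, ω₄, ω₅, ω₆ }
  — 8 sets.
Round 4: no new sets; the family is a σ-algebra.

Therefore σ(𝒞) = { ∅, { ω₁ }, { ω₃, ω₄ }, { ω₁, ω₃, ω₄ }, { ω₂, ω₅, ω₆ }, { ω₁, ω₂, ω₅, ω₆ }, { ω₂, ω₃, ω₄, ω₅, ω₆ }, X } (|σ(𝒞)| = 8).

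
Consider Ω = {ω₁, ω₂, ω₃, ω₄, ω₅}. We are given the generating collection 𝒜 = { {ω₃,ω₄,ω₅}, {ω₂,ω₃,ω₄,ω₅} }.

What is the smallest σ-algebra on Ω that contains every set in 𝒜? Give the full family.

Take S₀ = 𝒜 ∪ {∅, Ω} = { {}, {ω₃,ω₄,ω₅}, {ω₂,ω₃,ω₄,ω₅}, Ω }.
Step 1 adds 2:
  {ω₁}  = complement {ω₂,ω₃,ω₄,ω₅}
  {ω₁,ω₂}  = complement {ω₃,ω₄,ω₅}
  [6 total]
Step 2. New:
  {ω₁,ω₃,ω₄,ω₅}  = {ω₃,ω₄,ω₅} ∪ {ω₁}
  [7 total]
Step 3: 1 new —
  {ω₂}  = complement {ω₁,ω₃,ω₄,ω₅}
  [8 total]
Step 4 adds nothing — fixpoint reached.

Therefore σ(𝒜) = { {}, {ω₁}, {ω₂}, {ω₁,ω₂}, {ω₃,ω₄,ω₅}, {ω₁,ω₃,ω₄,ω₅}, {ω₂,ω₃,ω₄,ω₅}, Ω } (|σ(𝒜)| = 8).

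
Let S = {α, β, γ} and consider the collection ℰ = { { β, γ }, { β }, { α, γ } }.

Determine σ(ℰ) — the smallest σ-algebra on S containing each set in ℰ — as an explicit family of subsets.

Seed the family with ℰ together with ∅ and S: { ∅, { β }, { α, γ }, { β, γ }, S }.
Pass 1 (1 new):
  { α }  = ᶜ of { β, γ }
  — 6 sets.
Pass 2: +1 →
  { α, β }  = { β } ∪ { α }
  — 7 sets.
Pass 3: 1 new —
  { γ }  = ᶜ of { α, β }
  — 8 sets.
Pass 4: closed — nothing new.

Hence σ(ℰ) has 8 members: { ∅, { α }, { β }, { γ }, { α, β }, { α, γ }, { β, γ }, S }.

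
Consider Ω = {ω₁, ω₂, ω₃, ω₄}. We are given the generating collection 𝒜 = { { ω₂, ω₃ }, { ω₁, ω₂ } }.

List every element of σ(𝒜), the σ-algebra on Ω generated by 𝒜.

Answer: σ(𝒜) = { {  }, { ω₁ }, { ω₂ }, { ω₃ }, { ω₄ }, { ω₁, ω₂ }, { ω₁, ω₃ }, { ω₁, ω₄ }, { ω₂, ω₃ }, { ω₂, ω₄ }, { ω₃, ω₄ }, { ω₁, ω₂, ω₃ }, { ω₁, ω₂, ω₄ }, { ω₁, ω₃, ω₄ }, { ω₂, ω₃, ω₄ }, Ω }

Check:
Take S₀ = 𝒜 ∪ {∅, Ω} = { {  }, { ω₁, ω₂ }, { ω₂, ω₃ }, Ω }.
Pass 1: 3 new —
  { ω₁, ω₄ }  = ᶜ of { ω₂, ω₃ }
  { ω₃, ω₄ }  = ᶜ of { ω₁, ω₂ }
  { ω₁, ω₂, ω₃ }  = { ω₁, ω₂ } ∪ { ω₂, ω₃ }
  — 7 sets.
Pass 2 adds 4:
  { ω₄ }  = ᶜ of { ω₁, ω₂, ω₃ }
  { ω₁, ω₂, ω₄ }  = { ω₁, ω₄ } ∪ { ω₁, ω₂ }
  { ω₁, ω₃, ω₄ }  = { ω₃, ω₄ } ∪ { ω₁, ω₄ }
  { ω₂, ω₃, ω₄ }  = { ω₃, ω₄ } ∪ { ω₂, ω₃ }
  — 11 sets.
Pass 3 adds 3:
  { ω₁ }  = ᶜ of { ω₂, ω₃, ω₄ }
  { ω₂ }  = ᶜ of { ω₁, ω₃, ω₄ }
  { ω₃ }  = ᶜ of { ω₁, ω₂, ω₄ }
  — 14 sets.
Pass 4 adds 2:
  { ω₁, ω₃ }  = { ω₃ } ∪ { ω₁ }
  { ω₂, ω₄ }  = { ω₄ } ∪ { ω₂ }
  — 16 sets.
Pass 5: closed — nothing new.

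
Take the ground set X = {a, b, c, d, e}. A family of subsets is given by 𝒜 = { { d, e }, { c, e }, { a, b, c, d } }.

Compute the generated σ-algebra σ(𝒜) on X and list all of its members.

Initial family (5 sets): { ∅, { c, e }, { d, e }, { a, b, c, d }, X }.
Step 1: +4 →
  { e }  = X∖{ a, b, c, d }
  { a, b, c }  = X∖{ d, e }
  { a, b, d }  = X∖{ c, e }
  { c, d, e }  = { d, e } ∪ { c, e }
  [9 total]
Step 2. New:
  { a, b }  = X∖{ c, d, e }
  { a, b, c, e }  = { a, b, c } ∪ { e }
  { a, b, d, e }  = { a, b, d } ∪ { e }
  [12 total]
Step 3: 3 new —
  { c }  = X∖{ a, b, d, e }
  { d }  = X∖{ a, b, c, e }
  { a, b, e }  = { a, b } ∪ { e }
  [15 total]
Step 4 (1 new):
  { c, d }  = X∖{ a, b, e }
  [16 total]
Step 5: already closed under ᶜ and ∪.

Therefore σ(𝒜) = { ∅, { c }, { d }, { e }, { a, b }, { c, d }, { c, e }, { d, e }, { a, b, c }, { a, b, d }, { a, b, e }, { c, d, e }, { a, b, c, d }, { a, b, c, e }, { a, b, d, e }, X } (|σ(𝒜)| = 16).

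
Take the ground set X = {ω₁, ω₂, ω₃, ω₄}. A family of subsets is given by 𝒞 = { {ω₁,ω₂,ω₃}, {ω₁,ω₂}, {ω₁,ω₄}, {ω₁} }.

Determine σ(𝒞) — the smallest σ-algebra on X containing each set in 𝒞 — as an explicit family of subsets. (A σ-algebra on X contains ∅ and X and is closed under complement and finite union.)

Start: 𝒞 ∪ {∅, X} = { ∅, {ω₁}, {ω₁,ω₂}, {ω₁,ω₄}, {ω₁,ω₂,ω₃}, X }.
Pass 1. New:
  {ω₄}  = ᶜ of {ω₁,ω₂,ω₃}
  {ω₂,ω₃}  = ᶜ of {ω₁,ω₄}
  {ω₃,ω₄}  = ᶜ of {ω₁,ω₂}
  {ω₁,ω₂,ω₄}  = {ω₁,ω₄} ∪ {ω₁,ω₂}
  {ω₂,ω₃,ω₄}  = ᶜ of {ω₁}
  (now 11)
Pass 2 adds 2:
  {ω₃}  = ᶜ of {ω₁,ω₂,ω₄}
  {ω₁,ω₃,ω₄}  = {ω₃,ω₄} ∪ {ω₁,ω₄}
  (now 13)
Pass 3: +2 →
  {ω₂}  = ᶜ of {ω₁,ω₃,ω₄}
  {ω₁,ω₃}  = {ω₃} ∪ {ω₁}
  (now 15)
Pass 4 (1 new):
  {ω₂,ω₄}  = ᶜ of {ω₁,ω₃}
  (now 16)
Pass 5: no new sets; the family is a σ-algebra.

Therefore σ(𝒞) = { ∅, {ω₁}, {ω₂}, {ω₃}, {ω₄}, {ω₁,ω₂}, {ω₁,ω₃}, {ω₁,ω₄}, {ω₂,ω₃}, {ω₂,ω₄}, {ω₃,ω₄}, {ω₁,ω₂,ω₃}, {ω₁,ω₂,ω₄}, {ω₁,ω₃,ω₄}, {ω₂,ω₃,ω₄}, X } (|σ(𝒞)| = 16).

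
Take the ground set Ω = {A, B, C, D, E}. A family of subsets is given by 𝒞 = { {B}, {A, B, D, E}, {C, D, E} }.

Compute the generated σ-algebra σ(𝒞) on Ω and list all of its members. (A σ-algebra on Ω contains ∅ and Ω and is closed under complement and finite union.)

σ(𝒞) (16 sets): { ∅, {A}, {B}, {C}, {A, B}, {A, C}, {B, C}, {D, E}, {A, B, C}, {A, D, E}, {B, D, E}, {C, D, E}, {A, B, D, E}, {A, C, D, E}, {B, C, D, E}, Ω }

Working:
Take S₀ = 𝒞 ∪ {∅, Ω} = { ∅, {B}, {C, D, E}, {A, B, D, E}, Ω }.
Iteration 1: 4 new —
  {C}  = {A, B, D, E}ᶜ
  {A, B}  = {C, D, E}ᶜ
  {A, C, D, E}  = {B}ᶜ
  {B, C, D, E}  = {C, D, E} ∪ {B}
  (now 9)
Iteration 2 (3 new):
  {A}  = {B, C, D, E}ᶜ
  {B, C}  = {B} ∪ {C}
  {A, B, C}  = {A, B} ∪ {C}
  (now 12)
Iteration 3: +3 →
  {A, C}  = {C} ∪ {A}
  {D, E}  = {A, B, C}ᶜ
  {A, D, E}  = {B, C}ᶜ
  (now 15)
Iteration 4. New:
  {B, D, E}  = {A, C}ᶜ
  (now 16)
Iteration 5: no new sets; the family is a σ-algebra.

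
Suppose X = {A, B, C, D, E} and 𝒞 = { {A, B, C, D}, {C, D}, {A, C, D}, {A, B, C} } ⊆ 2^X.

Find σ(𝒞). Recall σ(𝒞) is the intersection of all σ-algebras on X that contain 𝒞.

Take S₀ = 𝒞 ∪ {∅, X} = { ∅, {C, D}, {A, B, C}, {A, C, D}, {A, B, C, D}, X }.
Iteration 1 adds 4:
  {E}  = X∖{A, B, C, D}
  {B, E}  = X∖{A, C, D}
  {D, E}  = X∖{A, B, C}
  {A, B, E}  = X∖{C, D}
  (now 10)
Iteration 2: +6 →
  {B, D, E}  = {B, E} ∪ {D, E}
  {C, D, E}  = {C, D} ∪ {E}
  {A, B, C, E}  = {B, E} ∪ {A, B, C}
  {A, B, D, E}  = {D, E} ∪ {A, B, E}
  {A, C, D, E}  = {E} ∪ {A, C, D}
  {B, C, D, E}  = {B, E} ∪ {C, D}
  (now 16)
Iteration 3. New:
  {A}  = X∖{B, C, D, E}
  {B}  = X∖{A, C, D, E}
  {C}  = X∖{A, B, D, E}
  {D}  = X∖{A, B, C, E}
  {A, B}  = X∖{C, D, E}
  {A, C}  = X∖{B, D, E}
  (now 22)
Iteration 4. New:
  {A, D}  = {D} ∪ {A}
  {A, E}  = {E} ∪ {A}
  {B, C}  = {B} ∪ {C}
  {B, D}  = {B} ∪ {D}
  {C, E}  = {E} ∪ {C}
  {A, B, D}  = {A, B} ∪ {D}
  {A, C, E}  = {E} ∪ {A, C}
  {A, D, E}  = {D, E} ∪ {A}
  {B, C, D}  = {C, D} ∪ {B}
  {B, C, E}  = {B, E} ∪ {C}
  (now 32)
Iteration 5 adds nothing — fixpoint reached.

Therefore σ(𝒞) = { ∅, {A}, {B}, {C}, {D}, {E}, {A, B}, {A, C}, {A, D}, {A, E}, {B, C}, {B, D}, {B, E}, {C, D}, {C, E}, {D, E}, {A, B, C}, {A, B, D}, {A, B, E}, {A, C, D}, {A, C, E}, {A, D, E}, {B, C, D}, {B, C, E}, {B, D, E}, {C, D, E}, {A, B, C, D}, {A, B, C, E}, {A, B, D, E}, {A, C, D, E}, {B, C, D, E}, X } (|σ(𝒞)| = 32).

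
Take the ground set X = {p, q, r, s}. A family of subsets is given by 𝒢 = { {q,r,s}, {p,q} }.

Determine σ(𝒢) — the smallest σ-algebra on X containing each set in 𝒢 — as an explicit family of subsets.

σ(𝒢) = { {}, {p}, {q}, {p,q}, {r,s}, {p,r,s}, {q,r,s}, X }

Derivation:
Start: 𝒢 ∪ {∅, X} = { {}, {p,q}, {q,r,s}, X }.
Round 1 adds 2:
  {p}  = {q,r,s}ᶜ
  {r,s}  = {p,q}ᶜ
Round 2 adds 1:
  {p,r,s}  = {r,s} ∪ {p}
Round 3 (1 new):
  {q}  = {p,r,s}ᶜ
Round 4: no new sets; the family is a σ-algebra.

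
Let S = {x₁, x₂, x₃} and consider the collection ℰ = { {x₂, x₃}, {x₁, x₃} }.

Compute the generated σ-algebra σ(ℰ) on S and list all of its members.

σ(ℰ) = { {}, {x₁}, {x₂}, {x₃}, {x₁, x₂}, {x₁, x₃}, {x₂, x₃}, S }

Derivation:
Start: ℰ ∪ {∅, S} = { {}, {x₁, x₃}, {x₂, x₃}, S }.
Iteration 1. New:
  {x₁}  = {x₂, x₃}ᶜ
  {x₂}  = {x₁, x₃}ᶜ
  — 6 sets.
Iteration 2: +1 →
  {x₁, x₂}  = {x₂} ∪ {x₁}
  — 7 sets.
Iteration 3: 1 new —
  {x₃}  = {x₁, x₂}ᶜ
  — 8 sets.
Iteration 4: closed — nothing new.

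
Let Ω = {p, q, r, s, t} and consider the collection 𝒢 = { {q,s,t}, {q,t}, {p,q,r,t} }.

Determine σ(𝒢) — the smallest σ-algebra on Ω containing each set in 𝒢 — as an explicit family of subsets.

Take S₀ = 𝒢 ∪ {∅, Ω} = { ∅, {q,t}, {q,s,t}, {p,q,r,t}, Ω }.
Round 1: 3 new —
  {s}  = {p,q,r,t}ᶜ
  {p,r}  = {q,s,t}ᶜ
  {p,r,s}  = {q,t}ᶜ
  — 8 sets.
Round 2: already closed under ᶜ and ∪.

Hence σ(𝒢) has 8 members: { ∅, {s}, {p,r}, {q,t}, {p,r,s}, {q,s,t}, {p,q,r,t}, Ω }.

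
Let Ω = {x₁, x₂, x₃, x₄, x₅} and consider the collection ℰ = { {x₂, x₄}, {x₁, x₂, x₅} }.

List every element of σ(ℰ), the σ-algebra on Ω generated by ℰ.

|σ(ℰ)| = 16.  σ(ℰ) = { {}, {x₂}, {x₃}, {x₄}, {x₁, x₅}, {x₂, x₃}, {x₂, x₄}, {x₃, x₄}, {x₁, x₂, x₅}, {x₁, x₃, x₅}, {x₁, x₄, x₅}, {x₂, x₃, x₄}, {x₁, x₂, x₃, x₅}, {x₁, x₂, x₄, x₅}, {x₁, x₃, x₄, x₅}, Ω }

Check:
Start: ℰ ∪ {∅, Ω} = { {}, {x₂, x₄}, {x₁, x₂, x₅}, Ω }.
Pass 1: 3 new —
  {x₃, x₄}  = complement {x₁, x₂, x₅}
  {x₁, x₃, x₅}  = complement {x₂, x₄}
  {x₁, x₂, x₄, x₅}  = {x₁, x₂, x₅} ∪ {x₂, x₄}
  — 7 sets.
Pass 2: +4 →
  {x₃}  = complement {x₁, x₂, x₄, x₅}
  {x₂, x₃, x₄}  = {x₃, x₄} ∪ {x₂, x₄}
  {x₁, x₂, x₃, x₅}  = {x₁, x₂, x₅} ∪ {x₁, x₃, x₅}
  {x₁, x₃, x₄, x₅}  = {x₃, x₄} ∪ {x₁, x₃, x₅}
  — 11 sets.
Pass 3 (3 new):
  {x₂}  = complement {x₁, x₃, x₄, x₅}
  {x₄}  = complement {x₁, x₂, x₃, x₅}
  {x₁, x₅}  = complement {x₂, x₃, x₄}
  — 14 sets.
Pass 4: 2 new —
  {x₂, x₃}  = {x₃} ∪ {x₂}
  {x₁, x₄, x₅}  = {x₁, x₅} ∪ {x₄}
  — 16 sets.
Pass 5: stable.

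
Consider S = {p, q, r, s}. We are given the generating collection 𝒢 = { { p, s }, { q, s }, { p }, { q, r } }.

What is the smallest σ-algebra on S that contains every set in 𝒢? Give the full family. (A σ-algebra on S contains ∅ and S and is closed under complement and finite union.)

Initial family (6 sets): { ∅, { p }, { p, s }, { q, r }, { q, s }, S }.
Step 1. New:
  { p, r }  = ᶜ of { q, s }
  { p, q, r }  = { q, r } ∪ { p }
  { p, q, s }  = { p, s } ∪ { q, s }
  { q, r, s }  = ᶜ of { p }
  — 10 sets.
Step 2 (3 new):
  { r }  = ᶜ of { p, q, s }
  { s }  = ᶜ of { p, q, r }
  { p, r, s }  = { p, s } ∪ { p, r }
  — 13 sets.
Step 3 (2 new):
  { q }  = ᶜ of { p, r, s }
  { r, s }  = { r } ∪ { s }
  — 15 sets.
Step 4. New:
  { p, q }  = ᶜ of { r, s }
  — 16 sets.
Step 5: already closed under ᶜ and ∪.

|σ(𝒢)| = 16.  σ(𝒢) = { ∅, { p }, { q }, { r }, { s }, { p, q }, { p, r }, { p, s }, { q, r }, { q, s }, { r, s }, { p, q, r }, { p, q, s }, { p, r, s }, { q, r, s }, S }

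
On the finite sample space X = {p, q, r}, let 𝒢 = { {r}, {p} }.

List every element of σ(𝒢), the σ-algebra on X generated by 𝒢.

σ(𝒢) = { {}, {p}, {q}, {r}, {p, q}, {p, r}, {q, r}, X }

Trace:
Start: 𝒢 ∪ {∅, X} = { {}, {p}, {r}, X }.
Iteration 1 adds 3:
  {p, q}  = X∖{r}
  {p, r}  = {r} ∪ {p}
  {q, r}  = X∖{p}
  [7 total]
Iteration 2: +1 →
  {q}  = X∖{p, r}
  [8 total]
Iteration 3 adds nothing — fixpoint reached.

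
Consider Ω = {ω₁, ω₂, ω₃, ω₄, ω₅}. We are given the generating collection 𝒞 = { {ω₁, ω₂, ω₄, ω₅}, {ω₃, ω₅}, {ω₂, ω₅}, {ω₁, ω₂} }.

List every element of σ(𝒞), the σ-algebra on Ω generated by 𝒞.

Start: 𝒞 ∪ {∅, Ω} = { {}, {ω₁, ω₂}, {ω₂, ω₅}, {ω₃, ω₅}, {ω₁, ω₂, ω₄, ω₅}, Ω }.
Iteration 1: +7 →
  {ω₃}  = complement {ω₁, ω₂, ω₄, ω₅}
  {ω₁, ω₂, ω₄}  = complement {ω₃, ω₅}
  {ω₁, ω₂, ω₅}  = {ω₂, ω₅} ∪ {ω₁, ω₂}
  {ω₁, ω₃, ω₄}  = complement {ω₂, ω₅}
  {ω₂, ω₃, ω₅}  = {ω₂, ω₅} ∪ {ω₃, ω₅}
  {ω₃, ω₄, ω₅}  = complement {ω₁, ω₂}
  {ω₁, ω₂, ω₃, ω₅}  = {ω₁, ω₂} ∪ {ω₃, ω₅}
Iteration 2: 7 new —
  {ω₄}  = complement {ω₁, ω₂, ω₃, ω₅}
  {ω₁, ω₄}  = complement {ω₂, ω₃, ω₅}
  {ω₃, ω₄}  = complement {ω₁, ω₂, ω₅}
  {ω₁, ω₂, ω₃}  = {ω₁, ω₂} ∪ {ω₃}
  {ω₁, ω₂, ω₃, ω₄}  = {ω₁, ω₂} ∪ {ω₁, ω₃, ω₄}
  {ω₁, ω₃, ω₄, ω₅}  = {ω₃, ω₄, ω₅} ∪ {ω₁, ω₃, ω₄}
  {ω₂, ω₃, ω₄, ω₅}  = {ω₂, ω₅} ∪ {ω₃, ω₄, ω₅}
Iteration 3: +5 →
  {ω₁}  = complement {ω₂, ω₃, ω₄, ω₅}
  {ω₂}  = complement {ω₁, ω₃, ω₄, ω₅}
  {ω₅}  = complement {ω₁, ω₂, ω₃, ω₄}
  {ω₄, ω₅}  = complement {ω₁, ω₂, ω₃}
  {ω₂, ω₄, ω₅}  = {ω₂, ω₅} ∪ {ω₄}
Iteration 4. New:
  {ω₁, ω₃}  = complement {ω₂, ω₄, ω₅}
  {ω₁, ω₅}  = {ω₅} ∪ {ω₁}
  {ω₂, ω₃}  = {ω₂} ∪ {ω₃}
  {ω₂, ω₄}  = {ω₂} ∪ {ω₄}
  {ω₁, ω₃, ω₅}  = {ω₃, ω₅} ∪ {ω₁}
  {ω₁, ω₄, ω₅}  = {ω₅} ∪ {ω₁, ω₄}
  {ω₂, ω₃, ω₄}  = {ω₃, ω₄} ∪ {ω₂}
Iteration 5: stable.

σ(𝒞) = { {}, {ω₁}, {ω₂}, {ω₃}, {ω₄}, {ω₅}, {ω₁, ω₂}, {ω₁, ω₃}, {ω₁, ω₄}, {ω₁, ω₅}, {ω₂, ω₃}, {ω₂, ω₄}, {ω₂, ω₅}, {ω₃, ω₄}, {ω₃, ω₅}, {ω₄, ω₅}, {ω₁, ω₂, ω₃}, {ω₁, ω₂, ω₄}, {ω₁, ω₂, ω₅}, {ω₁, ω₃, ω₄}, {ω₁, ω₃, ω₅}, {ω₁, ω₄, ω₅}, {ω₂, ω₃, ω₄}, {ω₂, ω₃, ω₅}, {ω₂, ω₄, ω₅}, {ω₃, ω₄, ω₅}, {ω₁, ω₂, ω₃, ω₄}, {ω₁, ω₂, ω₃, ω₅}, {ω₁, ω₂, ω₄, ω₅}, {ω₁, ω₃, ω₄, ω₅}, {ω₂, ω₃, ω₄, ω₅}, Ω }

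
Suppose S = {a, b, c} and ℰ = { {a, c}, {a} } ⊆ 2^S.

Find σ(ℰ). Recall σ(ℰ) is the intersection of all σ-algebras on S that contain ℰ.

σ(ℰ) (8 sets): { ∅, {a}, {b}, {c}, {a, b}, {a, c}, {b, c}, S }

Derivation:
Initial family (4 sets): { ∅, {a}, {a, c}, S }.
Iteration 1: 2 new —
  {b}  = S∖{a, c}
  {b, c}  = S∖{a}
  [6 total]
Iteration 2. New:
  {a, b}  = {b} ∪ {a}
  [7 total]
Iteration 3 (1 new):
  {c}  = S∖{a, b}
  [8 total]
Iteration 4: already closed under ᶜ and ∪.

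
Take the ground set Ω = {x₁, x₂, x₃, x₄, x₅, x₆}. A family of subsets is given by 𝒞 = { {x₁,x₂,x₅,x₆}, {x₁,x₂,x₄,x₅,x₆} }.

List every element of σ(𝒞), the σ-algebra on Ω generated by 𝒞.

Answer: σ(𝒞) = { ∅, {x₃}, {x₄}, {x₃,x₄}, {x₁,x₂,x₅,x₆}, {x₁,x₂,x₃,x₅,x₆}, {x₁,x₂,x₄,x₅,x₆}, Ω }

Working:
Seed the family with 𝒞 together with ∅ and Ω: { ∅, {x₁,x₂,x₅,x₆}, {x₁,x₂,x₄,x₅,x₆}, Ω }.
Step 1: +2 →
  {x₃}  = {x₁,x₂,x₄,x₅,x₆}ᶜ
  {x₃,x₄}  = {x₁,x₂,x₅,x₆}ᶜ
Step 2: +1 →
  {x₁,x₂,x₃,x₅,x₆}  = {x₃} ∪ {x₁,x₂,x₅,x₆}
Step 3: 1 new —
  {x₄}  = {x₁,x₂,x₃,x₅,x₆}ᶜ
Step 4: no new sets; the family is a σ-algebra.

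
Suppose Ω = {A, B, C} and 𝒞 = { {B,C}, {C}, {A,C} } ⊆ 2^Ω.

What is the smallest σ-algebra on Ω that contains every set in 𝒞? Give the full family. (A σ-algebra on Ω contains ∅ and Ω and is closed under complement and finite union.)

Initial family (5 sets): { {}, {C}, {A,C}, {B,C}, Ω }.
Step 1: 3 new —
  {A}  = complement {B,C}
  {B}  = complement {A,C}
  {A,B}  = complement {C}
  — 8 sets.
Step 2: closed — nothing new.

σ(𝒞) = { {}, {A}, {B}, {C}, {A,B}, {A,C}, {B,C}, Ω }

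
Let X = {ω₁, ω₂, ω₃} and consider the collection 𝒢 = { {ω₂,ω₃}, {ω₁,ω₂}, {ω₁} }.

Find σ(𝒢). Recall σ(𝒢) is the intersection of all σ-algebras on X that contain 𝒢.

Seed the family with 𝒢 together with ∅ and X: { {}, {ω₁}, {ω₁,ω₂}, {ω₂,ω₃}, X }.
Iteration 1: +1 →
  {ω₃}  = ᶜ of {ω₁,ω₂}
  — 6 sets.
Iteration 2. New:
  {ω₁,ω₃}  = {ω₃} ∪ {ω₁}
  — 7 sets.
Iteration 3 (1 new):
  {ω₂}  = ᶜ of {ω₁,ω₃}
  — 8 sets.
Iteration 4: already closed under ᶜ and ∪.

Hence σ(𝒢) has 8 members: { {}, {ω₁}, {ω₂}, {ω₃}, {ω₁,ω₂}, {ω₁,ω₃}, {ω₂,ω₃}, X }.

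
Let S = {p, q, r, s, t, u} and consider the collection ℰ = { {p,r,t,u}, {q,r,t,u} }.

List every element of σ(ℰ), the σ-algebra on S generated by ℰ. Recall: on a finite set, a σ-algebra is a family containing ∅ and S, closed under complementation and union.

|σ(ℰ)| = 16.  σ(ℰ) = { {}, {p}, {q}, {s}, {p,q}, {p,s}, {q,s}, {p,q,s}, {r,t,u}, {p,r,t,u}, {q,r,t,u}, {r,s,t,u}, {p,q,r,t,u}, {p,r,s,t,u}, {q,r,s,t,u}, S }

Working:
Begin from { {}, {p,r,t,u}, {q,r,t,u}, S } (that is, ℰ plus ∅ and S).
Iteration 1: 3 new —
  {p,s}  = complement {q,r,t,u}
  {q,s}  = complement {p,r,t,u}
  {p,q,r,t,u}  = {q,r,t,u} ∪ {p,r,t,u}
Iteration 2 adds 4:
  {s}  = complement {p,q,r,t,u}
  {p,q,s}  = {p,s} ∪ {q,s}
  {p,r,s,t,u}  = {p,r,t,u} ∪ {p,s}
  {q,r,s,t,u}  = {q,s} ∪ {q,r,t,u}
Iteration 3: +3 →
  {p}  = complement {q,r,s,t,u}
  {q}  = complement {p,r,s,t,u}
  {r,t,u}  = complement {p,q,s}
Iteration 4. New:
  {p,q}  = {p} ∪ {q}
  {r,s,t,u}  = {r,t,u} ∪ {s}
Iteration 5: closed — nothing new.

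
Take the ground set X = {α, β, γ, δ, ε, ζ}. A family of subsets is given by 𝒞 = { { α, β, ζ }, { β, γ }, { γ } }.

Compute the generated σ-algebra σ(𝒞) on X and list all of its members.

Seed the family with 𝒞 together with ∅ and X: { {  }, { γ }, { β, γ }, { α, β, ζ }, X }.
Pass 1: +4 →
  { γ, δ, ε }  = X∖{ α, β, ζ }
  { α, β, γ, ζ }  = { γ } ∪ { α, β, ζ }
  { α, δ, ε, ζ }  = X∖{ β, γ }
  { α, β, δ, ε, ζ }  = X∖{ γ }
  — 9 sets.
Pass 2: +3 →
  { δ, ε }  = X∖{ α, β, γ, ζ }
  { β, γ, δ, ε }  = { γ, δ, ε } ∪ { β, γ }
  { α, γ, δ, ε, ζ }  = { γ, δ, ε } ∪ { α, δ, ε, ζ }
  — 12 sets.
Pass 3 (2 new):
  { β }  = X∖{ α, γ, δ, ε, ζ }
  { α, ζ }  = X∖{ β, γ, δ, ε }
  — 14 sets.
Pass 4 adds 2:
  { α, γ, ζ }  = { γ } ∪ { α, ζ }
  { β, δ, ε }  = { δ, ε } ∪ { β }
  — 16 sets.
After Pass 5 the family is unchanged; done.

|σ(𝒞)| = 16.  σ(𝒞) = { {  }, { β }, { γ }, { α, ζ }, { β, γ }, { δ, ε }, { α, β, ζ }, { α, γ, ζ }, { β, δ, ε }, { γ, δ, ε }, { α, β, γ, ζ }, { α, δ, ε, ζ }, { β, γ, δ, ε }, { α, β, δ, ε, ζ }, { α, γ, δ, ε, ζ }, X }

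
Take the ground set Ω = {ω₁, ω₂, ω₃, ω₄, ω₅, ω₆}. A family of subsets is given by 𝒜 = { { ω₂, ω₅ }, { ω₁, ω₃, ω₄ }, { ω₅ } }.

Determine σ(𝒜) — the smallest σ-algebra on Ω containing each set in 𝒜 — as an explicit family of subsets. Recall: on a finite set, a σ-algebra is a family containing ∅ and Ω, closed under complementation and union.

Begin from { {  }, { ω₅ }, { ω₂, ω₅ }, { ω₁, ω₃, ω₄ }, Ω } (that is, 𝒜 plus ∅ and Ω).
Step 1 (5 new):
  { ω₂, ω₅, ω₆ }  = { ω₁, ω₃, ω₄ }ᶜ
  { ω₁, ω₃, ω₄, ω₅ }  = { ω₁, ω₃, ω₄ } ∪ { ω₅ }
  { ω₁, ω₃, ω₄, ω₆ }  = { ω₂, ω₅ }ᶜ
  { ω₁, ω₂, ω₃, ω₄, ω₅ }  = { ω₂, ω₅ } ∪ { ω₁, ω₃, ω₄ }
  { ω₁, ω₂, ω₃, ω₄, ω₆ }  = { ω₅ }ᶜ
  (now 10)
Step 2 (3 new):
  { ω₆ }  = { ω₁, ω₂, ω₃, ω₄, ω₅ }ᶜ
  { ω₂, ω₆ }  = { ω₁, ω₃, ω₄, ω₅ }ᶜ
  { ω₁, ω₃, ω₄, ω₅, ω₆ }  = { ω₅ } ∪ { ω₁, ω₃, ω₄, ω₆ }
  (now 13)
Step 3 (2 new):
  { ω₂ }  = { ω₁, ω₃, ω₄, ω₅, ω₆ }ᶜ
  { ω₅, ω₆ }  = { ω₅ } ∪ { ω₆ }
  (now 15)
Step 4 (1 new):
  { ω₁, ω₂, ω₃, ω₄ }  = { ω₅, ω₆ }ᶜ
  (now 16)
Step 5: closed — nothing new.

Hence σ(𝒜) has 16 members: { {  }, { ω₂ }, { ω₅ }, { ω₆ }, { ω₂, ω₅ }, { ω₂, ω₆ }, { ω₅, ω₆ }, { ω₁, ω₃, ω₄ }, { ω₂, ω₅, ω₆ }, { ω₁, ω₂, ω₃, ω₄ }, { ω₁, ω₃, ω₄, ω₅ }, { ω₁, ω₃, ω₄, ω₆ }, { ω₁, ω₂, ω₃, ω₄, ω₅ }, { ω₁, ω₂, ω₃, ω₄, ω₆ }, { ω₁, ω₃, ω₄, ω₅, ω₆ }, Ω }.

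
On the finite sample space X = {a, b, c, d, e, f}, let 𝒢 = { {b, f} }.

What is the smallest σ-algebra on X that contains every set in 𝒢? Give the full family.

σ(𝒢) (4 sets): { {}, {b, f}, {a, c, d, e}, X }

Working:
Seed the family with 𝒢 together with ∅ and X: { {}, {b, f}, X }.
Step 1: 1 new —
  {a, c, d, e}  = {b, f}ᶜ
  |family| = 4
After Step 2 the family is unchanged; done.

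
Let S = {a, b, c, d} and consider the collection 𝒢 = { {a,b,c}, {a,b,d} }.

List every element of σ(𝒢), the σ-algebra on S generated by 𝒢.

Start: 𝒢 ∪ {∅, S} = { {}, {a,b,c}, {a,b,d}, S }.
Iteration 1 (2 new):
  {c}  = {a,b,d}ᶜ
  {d}  = {a,b,c}ᶜ
  (now 6)
Iteration 2. New:
  {c,d}  = {c} ∪ {d}
  (now 7)
Iteration 3: 1 new —
  {a,b}  = {c,d}ᶜ
  (now 8)
Iteration 4: no new sets; the family is a σ-algebra.

σ(𝒢) = { {}, {c}, {d}, {a,b}, {c,d}, {a,b,c}, {a,b,d}, S }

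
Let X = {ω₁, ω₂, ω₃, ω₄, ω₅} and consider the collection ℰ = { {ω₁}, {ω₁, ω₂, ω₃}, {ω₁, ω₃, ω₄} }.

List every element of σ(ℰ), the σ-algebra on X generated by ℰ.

Answer: σ(ℰ) = { ∅, {ω₁}, {ω₂}, {ω₃}, {ω₄}, {ω₅}, {ω₁, ω₂}, {ω₁, ω₃}, {ω₁, ω₄}, {ω₁, ω₅}, {ω₂, ω₃}, {ω₂, ω₄}, {ω₂, ω₅}, {ω₃, ω₄}, {ω₃, ω₅}, {ω₄, ω₅}, {ω₁, ω₂, ω₃}, {ω₁, ω₂, ω₄}, {ω₁, ω₂, ω₅}, {ω₁, ω₃, ω₄}, {ω₁, ω₃, ω₅}, {ω₁, ω₄, ω₅}, {ω₂, ω₃, ω₄}, {ω₂, ω₃, ω₅}, {ω₂, ω₄, ω₅}, {ω₃, ω₄, ω₅}, {ω₁, ω₂, ω₃, ω₄}, {ω₁, ω₂, ω₃, ω₅}, {ω₁, ω₂, ω₄, ω₅}, {ω₁, ω₃, ω₄, ω₅}, {ω₂, ω₃, ω₄, ω₅}, X }

Working:
Seed the family with ℰ together with ∅ and X: { ∅, {ω₁}, {ω₁, ω₂, ω₃}, {ω₁, ω₃, ω₄}, X }.
Pass 1 adds 4:
  {ω₂, ω₅}  = ᶜ of {ω₁, ω₃, ω₄}
  {ω₄, ω₅}  = ᶜ of {ω₁, ω₂, ω₃}
  {ω₁, ω₂, ω₃, ω₄}  = {ω₁, ω₃, ω₄} ∪ {ω₁, ω₂, ω₃}
  {ω₂, ω₃, ω₄, ω₅}  = ᶜ of {ω₁}
  |family| = 9
Pass 2: +6 →
  {ω₅}  = ᶜ of {ω₁, ω₂, ω₃, ω₄}
  {ω₁, ω₂, ω₅}  = {ω₂, ω₅} ∪ {ω₁}
  {ω₁, ω₄, ω₅}  = {ω₄, ω₅} ∪ {ω₁}
  {ω₂, ω₄, ω₅}  = {ω₂, ω₅} ∪ {ω₄, ω₅}
  {ω₁, ω₂, ω₃, ω₅}  = {ω₂, ω₅} ∪ {ω₁, ω₂, ω₃}
  {ω₁, ω₃, ω₄, ω₅}  = {ω₄, ω₅} ∪ {ω₁, ω₃, ω₄}
  |family| = 15
Pass 3: +7 →
  {ω₂}  = ᶜ of {ω₁, ω₃, ω₄, ω₅}
  {ω₄}  = ᶜ of {ω₁, ω₂, ω₃, ω₅}
  {ω₁, ω₃}  = ᶜ of {ω₂, ω₄, ω₅}
  {ω₁, ω₅}  = {ω₅} ∪ {ω₁}
  {ω₂, ω₃}  = ᶜ of {ω₁, ω₄, ω₅}
  {ω₃, ω₄}  = ᶜ of {ω₁, ω₂, ω₅}
  {ω₁, ω₂, ω₄, ω₅}  = {ω₄, ω₅} ∪ {ω₁, ω₂, ω₅}
  |family| = 22
Pass 4 (8 new):
  {ω₃}  = ᶜ of {ω₁, ω₂, ω₄, ω₅}
  {ω₁, ω₂}  = {ω₂} ∪ {ω₁}
  {ω₁, ω₄}  = {ω₄} ∪ {ω₁}
  {ω₂, ω₄}  = {ω₂} ∪ {ω₄}
  {ω₁, ω₃, ω₅}  = {ω₁, ω₃} ∪ {ω₁, ω₅}
  {ω₂, ω₃, ω₄}  = ᶜ of {ω₁, ω₅}
  {ω₂, ω₃, ω₅}  = {ω₂, ω₅} ∪ {ω₂, ω₃}
  {ω₃, ω₄, ω₅}  = {ω₃, ω₄} ∪ {ω₄, ω₅}
  |family| = 30
Pass 5: 2 new —
  {ω₃, ω₅}  = {ω₅} ∪ {ω₃}
  {ω₁, ω₂, ω₄}  = {ω₁, ω₂} ∪ {ω₁, ω₄}
  |family| = 32
Pass 6: closed — nothing new.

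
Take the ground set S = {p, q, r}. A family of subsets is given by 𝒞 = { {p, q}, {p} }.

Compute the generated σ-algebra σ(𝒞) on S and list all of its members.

Answer: σ(𝒞) = { ∅, {p}, {q}, {r}, {p, q}, {p, r}, {q, r}, S }

Derivation:
Initial family (4 sets): { ∅, {p}, {p, q}, S }.
Iteration 1: +2 →
  {r}  = S∖{p, q}
  {q, r}  = S∖{p}
  (now 6)
Iteration 2 adds 1:
  {p, r}  = {r} ∪ {p}
  (now 7)
Iteration 3: +1 →
  {q}  = S∖{p, r}
  (now 8)
Iteration 4: closed — nothing new.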